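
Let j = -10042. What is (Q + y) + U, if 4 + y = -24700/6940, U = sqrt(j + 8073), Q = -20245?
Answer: -7027638/347 + I*sqrt(1969) ≈ -20253.0 + 44.373*I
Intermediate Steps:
U = I*sqrt(1969) (U = sqrt(-10042 + 8073) = sqrt(-1969) = I*sqrt(1969) ≈ 44.373*I)
y = -2623/347 (y = -4 - 24700/6940 = -4 - 24700*1/6940 = -4 - 1235/347 = -2623/347 ≈ -7.5591)
(Q + y) + U = (-20245 - 2623/347) + I*sqrt(1969) = -7027638/347 + I*sqrt(1969)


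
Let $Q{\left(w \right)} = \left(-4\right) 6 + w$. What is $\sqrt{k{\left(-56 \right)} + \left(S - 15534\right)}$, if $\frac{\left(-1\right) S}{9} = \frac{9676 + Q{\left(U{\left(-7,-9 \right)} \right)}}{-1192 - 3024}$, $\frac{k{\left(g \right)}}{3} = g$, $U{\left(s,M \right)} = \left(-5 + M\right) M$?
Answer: $\frac{i \sqrt{17420414505}}{1054} \approx 125.22 i$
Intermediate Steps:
$U{\left(s,M \right)} = M \left(-5 + M\right)$
$Q{\left(w \right)} = -24 + w$
$k{\left(g \right)} = 3 g$
$S = \frac{44001}{2108}$ ($S = - 9 \frac{9676 - \left(24 + 9 \left(-5 - 9\right)\right)}{-1192 - 3024} = - 9 \frac{9676 - -102}{-4216} = - 9 \left(9676 + \left(-24 + 126\right)\right) \left(- \frac{1}{4216}\right) = - 9 \left(9676 + 102\right) \left(- \frac{1}{4216}\right) = - 9 \cdot 9778 \left(- \frac{1}{4216}\right) = \left(-9\right) \left(- \frac{4889}{2108}\right) = \frac{44001}{2108} \approx 20.873$)
$\sqrt{k{\left(-56 \right)} + \left(S - 15534\right)} = \sqrt{3 \left(-56\right) + \left(\frac{44001}{2108} - 15534\right)} = \sqrt{-168 - \frac{32701671}{2108}} = \sqrt{- \frac{33055815}{2108}} = \frac{i \sqrt{17420414505}}{1054}$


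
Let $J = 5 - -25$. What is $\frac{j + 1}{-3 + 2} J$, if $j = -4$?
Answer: $90$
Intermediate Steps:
$J = 30$ ($J = 5 + 25 = 30$)
$\frac{j + 1}{-3 + 2} J = \frac{-4 + 1}{-3 + 2} \cdot 30 = - \frac{3}{-1} \cdot 30 = \left(-3\right) \left(-1\right) 30 = 3 \cdot 30 = 90$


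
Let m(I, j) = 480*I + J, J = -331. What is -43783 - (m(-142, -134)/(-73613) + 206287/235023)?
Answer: -757509936383741/17300748099 ≈ -43785.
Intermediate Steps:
m(I, j) = -331 + 480*I (m(I, j) = 480*I - 331 = -331 + 480*I)
-43783 - (m(-142, -134)/(-73613) + 206287/235023) = -43783 - ((-331 + 480*(-142))/(-73613) + 206287/235023) = -43783 - ((-331 - 68160)*(-1/73613) + 206287*(1/235023)) = -43783 - (-68491*(-1/73613) + 206287/235023) = -43783 - (68491/73613 + 206287/235023) = -43783 - 1*31282365224/17300748099 = -43783 - 31282365224/17300748099 = -757509936383741/17300748099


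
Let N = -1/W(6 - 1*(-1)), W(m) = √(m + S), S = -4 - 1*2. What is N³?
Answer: -1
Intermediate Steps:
S = -6 (S = -4 - 2 = -6)
W(m) = √(-6 + m) (W(m) = √(m - 6) = √(-6 + m))
N = -1 (N = -1/(√(-6 + (6 - 1*(-1)))) = -1/(√(-6 + (6 + 1))) = -1/(√(-6 + 7)) = -1/(√1) = -1/1 = -1*1 = -1)
N³ = (-1)³ = -1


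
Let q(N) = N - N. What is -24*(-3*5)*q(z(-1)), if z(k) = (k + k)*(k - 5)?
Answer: 0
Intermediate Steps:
z(k) = 2*k*(-5 + k) (z(k) = (2*k)*(-5 + k) = 2*k*(-5 + k))
q(N) = 0
-24*(-3*5)*q(z(-1)) = -24*(-3*5)*0 = -(-360)*0 = -24*0 = 0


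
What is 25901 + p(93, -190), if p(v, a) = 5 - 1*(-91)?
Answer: 25997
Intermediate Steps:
p(v, a) = 96 (p(v, a) = 5 + 91 = 96)
25901 + p(93, -190) = 25901 + 96 = 25997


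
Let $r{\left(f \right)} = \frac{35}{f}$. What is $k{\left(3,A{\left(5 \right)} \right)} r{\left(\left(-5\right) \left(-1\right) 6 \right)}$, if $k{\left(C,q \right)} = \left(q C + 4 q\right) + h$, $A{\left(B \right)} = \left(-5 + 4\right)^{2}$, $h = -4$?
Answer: $\frac{7}{2} \approx 3.5$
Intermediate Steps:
$A{\left(B \right)} = 1$ ($A{\left(B \right)} = \left(-1\right)^{2} = 1$)
$k{\left(C,q \right)} = -4 + 4 q + C q$ ($k{\left(C,q \right)} = \left(q C + 4 q\right) - 4 = \left(C q + 4 q\right) - 4 = \left(4 q + C q\right) - 4 = -4 + 4 q + C q$)
$k{\left(3,A{\left(5 \right)} \right)} r{\left(\left(-5\right) \left(-1\right) 6 \right)} = \left(-4 + 4 \cdot 1 + 3 \cdot 1\right) \frac{35}{\left(-5\right) \left(-1\right) 6} = \left(-4 + 4 + 3\right) \frac{35}{5 \cdot 6} = 3 \cdot \frac{35}{30} = 3 \cdot 35 \cdot \frac{1}{30} = 3 \cdot \frac{7}{6} = \frac{7}{2}$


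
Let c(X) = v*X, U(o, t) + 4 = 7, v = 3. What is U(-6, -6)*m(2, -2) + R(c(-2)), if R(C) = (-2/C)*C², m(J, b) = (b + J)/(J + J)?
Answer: 12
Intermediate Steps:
m(J, b) = (J + b)/(2*J) (m(J, b) = (J + b)/((2*J)) = (J + b)*(1/(2*J)) = (J + b)/(2*J))
U(o, t) = 3 (U(o, t) = -4 + 7 = 3)
c(X) = 3*X
R(C) = -2*C
U(-6, -6)*m(2, -2) + R(c(-2)) = 3*((½)*(2 - 2)/2) - 6*(-2) = 3*((½)*(½)*0) - 2*(-6) = 3*0 + 12 = 0 + 12 = 12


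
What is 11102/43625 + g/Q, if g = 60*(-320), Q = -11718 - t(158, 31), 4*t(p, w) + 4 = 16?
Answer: 322575514/170442875 ≈ 1.8926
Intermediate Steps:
t(p, w) = 3 (t(p, w) = -1 + (1/4)*16 = -1 + 4 = 3)
Q = -11721 (Q = -11718 - 1*3 = -11718 - 3 = -11721)
g = -19200
11102/43625 + g/Q = 11102/43625 - 19200/(-11721) = 11102*(1/43625) - 19200*(-1/11721) = 11102/43625 + 6400/3907 = 322575514/170442875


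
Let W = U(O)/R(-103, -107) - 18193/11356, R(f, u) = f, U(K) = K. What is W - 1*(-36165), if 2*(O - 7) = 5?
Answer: 42299061459/1169668 ≈ 36163.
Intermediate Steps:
O = 19/2 (O = 7 + (1/2)*5 = 7 + 5/2 = 19/2 ≈ 9.5000)
W = -1981761/1169668 (W = (19/2)/(-103) - 18193/11356 = (19/2)*(-1/103) - 18193*1/11356 = -19/206 - 18193/11356 = -1981761/1169668 ≈ -1.6943)
W - 1*(-36165) = -1981761/1169668 - 1*(-36165) = -1981761/1169668 + 36165 = 42299061459/1169668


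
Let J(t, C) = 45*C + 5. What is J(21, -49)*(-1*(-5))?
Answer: -11000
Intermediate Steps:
J(t, C) = 5 + 45*C
J(21, -49)*(-1*(-5)) = (5 + 45*(-49))*(-1*(-5)) = (5 - 2205)*5 = -2200*5 = -11000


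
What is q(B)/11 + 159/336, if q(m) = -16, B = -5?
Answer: -1209/1232 ≈ -0.98133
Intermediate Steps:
q(B)/11 + 159/336 = -16/11 + 159/336 = -16*1/11 + 159*(1/336) = -16/11 + 53/112 = -1209/1232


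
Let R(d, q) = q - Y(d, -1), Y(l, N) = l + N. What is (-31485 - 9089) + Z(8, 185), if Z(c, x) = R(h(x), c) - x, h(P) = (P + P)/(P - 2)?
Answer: -7457620/183 ≈ -40752.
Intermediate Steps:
Y(l, N) = N + l
h(P) = 2*P/(-2 + P) (h(P) = (2*P)/(-2 + P) = 2*P/(-2 + P))
R(d, q) = 1 + q - d (R(d, q) = q - (-1 + d) = q + (1 - d) = 1 + q - d)
Z(c, x) = 1 + c - x - 2*x/(-2 + x) (Z(c, x) = (1 + c - 2*x/(-2 + x)) - x = 1 + c - x - 2*x/(-2 + x))
(-31485 - 9089) + Z(8, 185) = (-31485 - 9089) + (-2*185 + (-2 + 185)*(1 + 8 - 1*185))/(-2 + 185) = -40574 + (-370 + 183*(1 + 8 - 185))/183 = -40574 + (-370 + 183*(-176))/183 = -40574 + (-370 - 32208)/183 = -40574 + (1/183)*(-32578) = -40574 - 32578/183 = -7457620/183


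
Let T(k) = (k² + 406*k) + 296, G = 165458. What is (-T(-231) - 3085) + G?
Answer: 202502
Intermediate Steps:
T(k) = 296 + k² + 406*k
(-T(-231) - 3085) + G = (-(296 + (-231)² + 406*(-231)) - 3085) + 165458 = (-(296 + 53361 - 93786) - 3085) + 165458 = (-1*(-40129) - 3085) + 165458 = (40129 - 3085) + 165458 = 37044 + 165458 = 202502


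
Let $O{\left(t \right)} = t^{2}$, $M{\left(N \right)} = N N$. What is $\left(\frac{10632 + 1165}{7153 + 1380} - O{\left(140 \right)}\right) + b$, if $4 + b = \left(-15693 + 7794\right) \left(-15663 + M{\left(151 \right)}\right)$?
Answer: $- \frac{481283937181}{8533} \approx -5.6403 \cdot 10^{7}$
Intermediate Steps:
$M{\left(N \right)} = N^{2}$
$b = -56383066$ ($b = -4 + \left(-15693 + 7794\right) \left(-15663 + 151^{2}\right) = -4 - 7899 \left(-15663 + 22801\right) = -4 - 56383062 = -56383066$)
$\left(\frac{10632 + 1165}{7153 + 1380} - O{\left(140 \right)}\right) + b = \left(\frac{10632 + 1165}{7153 + 1380} - 140^{2}\right) - 56383066 = \left(\frac{11797}{8533} - 19600\right) - 56383066 = - \frac{167235003}{8533} - 56383066 = - \frac{481283937181}{8533}$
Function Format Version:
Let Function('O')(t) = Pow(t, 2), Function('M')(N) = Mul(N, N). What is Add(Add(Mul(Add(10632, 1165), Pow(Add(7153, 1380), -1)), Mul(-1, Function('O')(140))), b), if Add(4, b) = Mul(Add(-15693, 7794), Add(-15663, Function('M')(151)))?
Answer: Rational(-481283937181, 8533) ≈ -5.6403e+7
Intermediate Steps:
Function('M')(N) = Pow(N, 2)
b = -56383066 (b = Add(-4, Mul(Add(-15693, 7794), Add(-15663, Pow(151, 2)))) = Add(-4, Mul(-7899, Add(-15663, 22801))) = Add(-4, Mul(-7899, 7138)) = Add(-4, -56383062) = -56383066)
Add(Add(Mul(Add(10632, 1165), Pow(Add(7153, 1380), -1)), Mul(-1, Function('O')(140))), b) = Add(Add(Mul(Add(10632, 1165), Pow(Add(7153, 1380), -1)), Mul(-1, Pow(140, 2))), -56383066) = Add(Add(Mul(11797, Pow(8533, -1)), Mul(-1, 19600)), -56383066) = Add(Add(Mul(11797, Rational(1, 8533)), -19600), -56383066) = Add(Add(Rational(11797, 8533), -19600), -56383066) = Add(Rational(-167235003, 8533), -56383066) = Rational(-481283937181, 8533)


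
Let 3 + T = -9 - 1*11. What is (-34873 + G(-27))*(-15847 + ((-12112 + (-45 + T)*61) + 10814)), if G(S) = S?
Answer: 743125700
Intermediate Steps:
T = -23 (T = -3 + (-9 - 1*11) = -3 + (-9 - 11) = -3 - 20 = -23)
(-34873 + G(-27))*(-15847 + ((-12112 + (-45 + T)*61) + 10814)) = (-34873 - 27)*(-15847 + ((-12112 + (-45 - 23)*61) + 10814)) = -34900*(-15847 + ((-12112 - 68*61) + 10814)) = -34900*(-15847 + ((-12112 - 4148) + 10814)) = -34900*(-15847 + (-16260 + 10814)) = -34900*(-15847 - 5446) = -34900*(-21293) = 743125700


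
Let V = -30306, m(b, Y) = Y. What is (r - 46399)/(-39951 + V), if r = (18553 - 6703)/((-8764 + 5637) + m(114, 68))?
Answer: 141946391/214916163 ≈ 0.66047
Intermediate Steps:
r = -11850/3059 (r = (18553 - 6703)/((-8764 + 5637) + 68) = 11850/(-3127 + 68) = 11850/(-3059) = 11850*(-1/3059) = -11850/3059 ≈ -3.8738)
(r - 46399)/(-39951 + V) = (-11850/3059 - 46399)/(-39951 - 30306) = -141946391/3059/(-70257) = -141946391/3059*(-1/70257) = 141946391/214916163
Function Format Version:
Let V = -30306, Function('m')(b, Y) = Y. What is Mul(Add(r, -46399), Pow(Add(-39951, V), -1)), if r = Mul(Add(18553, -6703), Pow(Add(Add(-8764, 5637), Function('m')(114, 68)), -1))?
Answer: Rational(141946391, 214916163) ≈ 0.66047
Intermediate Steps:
r = Rational(-11850, 3059) (r = Mul(Add(18553, -6703), Pow(Add(Add(-8764, 5637), 68), -1)) = Mul(11850, Pow(Add(-3127, 68), -1)) = Mul(11850, Pow(-3059, -1)) = Mul(11850, Rational(-1, 3059)) = Rational(-11850, 3059) ≈ -3.8738)
Mul(Add(r, -46399), Pow(Add(-39951, V), -1)) = Mul(Add(Rational(-11850, 3059), -46399), Pow(Add(-39951, -30306), -1)) = Mul(Rational(-141946391, 3059), Pow(-70257, -1)) = Mul(Rational(-141946391, 3059), Rational(-1, 70257)) = Rational(141946391, 214916163)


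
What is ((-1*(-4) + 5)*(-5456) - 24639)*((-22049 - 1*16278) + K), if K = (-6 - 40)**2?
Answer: 2670307773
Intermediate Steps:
K = 2116 (K = (-46)**2 = 2116)
((-1*(-4) + 5)*(-5456) - 24639)*((-22049 - 1*16278) + K) = ((-1*(-4) + 5)*(-5456) - 24639)*((-22049 - 1*16278) + 2116) = ((4 + 5)*(-5456) - 24639)*((-22049 - 16278) + 2116) = (9*(-5456) - 24639)*(-38327 + 2116) = (-49104 - 24639)*(-36211) = -73743*(-36211) = 2670307773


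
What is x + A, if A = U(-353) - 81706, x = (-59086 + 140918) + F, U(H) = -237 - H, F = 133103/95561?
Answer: 23258865/95561 ≈ 243.39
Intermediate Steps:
F = 133103/95561 (F = 133103*(1/95561) = 133103/95561 ≈ 1.3929)
x = 7820080855/95561 (x = (-59086 + 140918) + 133103/95561 = 81832 + 133103/95561 = 7820080855/95561 ≈ 81833.)
A = -81590 (A = (-237 - 1*(-353)) - 81706 = (-237 + 353) - 81706 = 116 - 81706 = -81590)
x + A = 7820080855/95561 - 81590 = 23258865/95561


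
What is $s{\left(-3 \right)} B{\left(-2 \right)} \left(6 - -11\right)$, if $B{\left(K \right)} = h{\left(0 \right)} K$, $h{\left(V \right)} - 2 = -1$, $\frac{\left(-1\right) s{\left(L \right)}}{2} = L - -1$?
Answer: $-136$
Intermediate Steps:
$s{\left(L \right)} = -2 - 2 L$ ($s{\left(L \right)} = - 2 \left(L - -1\right) = - 2 \left(L + 1\right) = - 2 \left(1 + L\right) = -2 - 2 L$)
$h{\left(V \right)} = 1$ ($h{\left(V \right)} = 2 - 1 = 1$)
$B{\left(K \right)} = K$ ($B{\left(K \right)} = 1 K = K$)
$s{\left(-3 \right)} B{\left(-2 \right)} \left(6 - -11\right) = \left(-2 - -6\right) \left(-2\right) \left(6 - -11\right) = \left(-2 + 6\right) \left(-2\right) \left(6 + 11\right) = 4 \left(-2\right) 17 = \left(-8\right) 17 = -136$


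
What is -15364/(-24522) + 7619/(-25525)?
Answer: 102666491/312962025 ≈ 0.32805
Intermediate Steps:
-15364/(-24522) + 7619/(-25525) = -15364*(-1/24522) + 7619*(-1/25525) = 7682/12261 - 7619/25525 = 102666491/312962025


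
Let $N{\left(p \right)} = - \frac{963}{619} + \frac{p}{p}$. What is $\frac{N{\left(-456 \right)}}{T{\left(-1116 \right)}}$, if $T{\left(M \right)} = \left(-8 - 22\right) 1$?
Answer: $\frac{172}{9285} \approx 0.018524$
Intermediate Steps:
$N{\left(p \right)} = - \frac{344}{619}$ ($N{\left(p \right)} = \left(-963\right) \frac{1}{619} + 1 = - \frac{963}{619} + 1 = - \frac{344}{619}$)
$T{\left(M \right)} = -30$ ($T{\left(M \right)} = \left(-30\right) 1 = -30$)
$\frac{N{\left(-456 \right)}}{T{\left(-1116 \right)}} = - \frac{344}{619 \left(-30\right)} = \left(- \frac{344}{619}\right) \left(- \frac{1}{30}\right) = \frac{172}{9285}$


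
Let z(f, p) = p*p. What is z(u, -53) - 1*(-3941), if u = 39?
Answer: 6750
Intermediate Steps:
z(f, p) = p²
z(u, -53) - 1*(-3941) = (-53)² - 1*(-3941) = 2809 + 3941 = 6750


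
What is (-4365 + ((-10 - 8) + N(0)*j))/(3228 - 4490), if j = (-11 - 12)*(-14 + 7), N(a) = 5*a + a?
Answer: 4383/1262 ≈ 3.4731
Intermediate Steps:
N(a) = 6*a
j = 161 (j = -23*(-7) = 161)
(-4365 + ((-10 - 8) + N(0)*j))/(3228 - 4490) = (-4365 + ((-10 - 8) + (6*0)*161))/(3228 - 4490) = (-4365 + (-18 + 0*161))/(-1262) = (-4365 + (-18 + 0))*(-1/1262) = (-4365 - 18)*(-1/1262) = -4383*(-1/1262) = 4383/1262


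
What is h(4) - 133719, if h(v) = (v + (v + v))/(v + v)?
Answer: -267435/2 ≈ -1.3372e+5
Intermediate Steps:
h(v) = 3/2 (h(v) = (v + 2*v)/((2*v)) = (3*v)*(1/(2*v)) = 3/2)
h(4) - 133719 = 3/2 - 133719 = -267435/2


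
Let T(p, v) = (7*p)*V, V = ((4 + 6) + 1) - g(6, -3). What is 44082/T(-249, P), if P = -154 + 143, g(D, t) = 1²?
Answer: -7347/2905 ≈ -2.5291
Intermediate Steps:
g(D, t) = 1
V = 10 (V = ((4 + 6) + 1) - 1*1 = (10 + 1) - 1 = 11 - 1 = 10)
P = -11
T(p, v) = 70*p (T(p, v) = (7*p)*10 = 70*p)
44082/T(-249, P) = 44082/((70*(-249))) = 44082/(-17430) = 44082*(-1/17430) = -7347/2905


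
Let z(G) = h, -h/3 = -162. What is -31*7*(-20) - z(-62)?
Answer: 3854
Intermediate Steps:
h = 486 (h = -3*(-162) = 486)
z(G) = 486
-31*7*(-20) - z(-62) = -31*7*(-20) - 1*486 = -217*(-20) - 486 = 4340 - 486 = 3854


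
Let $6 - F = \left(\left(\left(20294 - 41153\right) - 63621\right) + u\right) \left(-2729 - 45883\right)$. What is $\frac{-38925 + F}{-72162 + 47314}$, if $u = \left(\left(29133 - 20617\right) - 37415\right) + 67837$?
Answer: $\frac{2213926623}{24848} \approx 89099.0$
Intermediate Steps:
$u = 38938$ ($u = \left(\left(29133 - 20617\right) - 37415\right) + 67837 = \left(8516 - 37415\right) + 67837 = -28899 + 67837 = 38938$)
$F = -2213887698$ ($F = 6 - \left(\left(\left(20294 - 41153\right) - 63621\right) + 38938\right) \left(-2729 - 45883\right) = 6 - \left(\left(-20859 - 63621\right) + 38938\right) \left(-48612\right) = 6 - \left(-84480 + 38938\right) \left(-48612\right) = 6 - \left(-45542\right) \left(-48612\right) = 6 - 2213887704 = -2213887698$)
$\frac{-38925 + F}{-72162 + 47314} = \frac{-38925 - 2213887698}{-72162 + 47314} = - \frac{2213926623}{-24848} = \left(-2213926623\right) \left(- \frac{1}{24848}\right) = \frac{2213926623}{24848}$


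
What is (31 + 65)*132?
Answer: 12672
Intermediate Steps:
(31 + 65)*132 = 96*132 = 12672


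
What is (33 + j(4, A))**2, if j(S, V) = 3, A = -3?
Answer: 1296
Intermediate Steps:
(33 + j(4, A))**2 = (33 + 3)**2 = 36**2 = 1296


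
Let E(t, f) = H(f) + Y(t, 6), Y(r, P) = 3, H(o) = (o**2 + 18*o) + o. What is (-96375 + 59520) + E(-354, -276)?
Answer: 34080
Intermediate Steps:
H(o) = o**2 + 19*o
E(t, f) = 3 + f*(19 + f) (E(t, f) = f*(19 + f) + 3 = 3 + f*(19 + f))
(-96375 + 59520) + E(-354, -276) = (-96375 + 59520) + (3 - 276*(19 - 276)) = -36855 + (3 - 276*(-257)) = -36855 + (3 + 70932) = -36855 + 70935 = 34080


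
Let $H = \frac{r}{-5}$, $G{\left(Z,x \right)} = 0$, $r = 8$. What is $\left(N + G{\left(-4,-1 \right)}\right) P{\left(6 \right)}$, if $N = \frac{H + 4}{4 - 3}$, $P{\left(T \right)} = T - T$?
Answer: $0$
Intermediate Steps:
$P{\left(T \right)} = 0$
$H = - \frac{8}{5}$ ($H = \frac{8}{-5} = 8 \left(- \frac{1}{5}\right) = - \frac{8}{5} \approx -1.6$)
$N = \frac{12}{5}$ ($N = \frac{- \frac{8}{5} + 4}{4 - 3} = \frac{12}{5 \cdot 1} = \frac{12}{5} \cdot 1 = \frac{12}{5} \approx 2.4$)
$\left(N + G{\left(-4,-1 \right)}\right) P{\left(6 \right)} = \left(\frac{12}{5} + 0\right) 0 = \frac{12}{5} \cdot 0 = 0$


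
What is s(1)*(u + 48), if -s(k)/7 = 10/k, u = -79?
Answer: 2170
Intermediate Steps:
s(k) = -70/k
s(1)*(u + 48) = (-70/1)*(-79 + 48) = -70*1*(-31) = -70*(-31) = 2170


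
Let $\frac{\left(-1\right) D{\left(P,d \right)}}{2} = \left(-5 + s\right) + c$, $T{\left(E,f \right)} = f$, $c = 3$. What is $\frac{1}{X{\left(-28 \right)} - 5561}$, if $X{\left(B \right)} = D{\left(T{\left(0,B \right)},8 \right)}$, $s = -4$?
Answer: $- \frac{1}{5549} \approx -0.00018021$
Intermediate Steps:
$D{\left(P,d \right)} = 12$ ($D{\left(P,d \right)} = - 2 \left(\left(-5 - 4\right) + 3\right) = - 2 \left(-9 + 3\right) = \left(-2\right) \left(-6\right) = 12$)
$X{\left(B \right)} = 12$
$\frac{1}{X{\left(-28 \right)} - 5561} = \frac{1}{12 - 5561} = \frac{1}{-5549} = - \frac{1}{5549}$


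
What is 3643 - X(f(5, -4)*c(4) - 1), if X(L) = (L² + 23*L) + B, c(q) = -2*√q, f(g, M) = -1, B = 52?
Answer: 3513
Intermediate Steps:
X(L) = 52 + L² + 23*L (X(L) = (L² + 23*L) + 52 = 52 + L² + 23*L)
3643 - X(f(5, -4)*c(4) - 1) = 3643 - (52 + (-(-2)*√4 - 1)² + 23*(-(-2)*√4 - 1)) = 3643 - (52 + (-(-2)*2 - 1)² + 23*(-(-2)*2 - 1)) = 3643 - (52 + (-1*(-4) - 1)² + 23*(-1*(-4) - 1)) = 3643 - (52 + (4 - 1)² + 23*(4 - 1)) = 3643 - (52 + 3² + 23*3) = 3643 - (52 + 9 + 69) = 3643 - 1*130 = 3643 - 130 = 3513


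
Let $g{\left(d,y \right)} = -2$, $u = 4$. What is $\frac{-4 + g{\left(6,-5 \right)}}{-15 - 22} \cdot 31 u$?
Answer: $\frac{744}{37} \approx 20.108$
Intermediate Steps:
$\frac{-4 + g{\left(6,-5 \right)}}{-15 - 22} \cdot 31 u = \frac{-4 - 2}{-15 - 22} \cdot 31 \cdot 4 = - \frac{6}{-37} \cdot 31 \cdot 4 = \left(-6\right) \left(- \frac{1}{37}\right) 31 \cdot 4 = \frac{6}{37} \cdot 31 \cdot 4 = \frac{186}{37} \cdot 4 = \frac{744}{37}$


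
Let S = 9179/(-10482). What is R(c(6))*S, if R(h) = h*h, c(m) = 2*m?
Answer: -220296/1747 ≈ -126.10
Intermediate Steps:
S = -9179/10482 (S = 9179*(-1/10482) = -9179/10482 ≈ -0.87569)
R(h) = h**2
R(c(6))*S = (2*6)**2*(-9179/10482) = 12**2*(-9179/10482) = 144*(-9179/10482) = -220296/1747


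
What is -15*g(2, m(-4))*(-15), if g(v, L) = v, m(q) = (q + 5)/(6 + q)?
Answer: 450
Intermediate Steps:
m(q) = (5 + q)/(6 + q)
-15*g(2, m(-4))*(-15) = -15*2*(-15) = -30*(-15) = 450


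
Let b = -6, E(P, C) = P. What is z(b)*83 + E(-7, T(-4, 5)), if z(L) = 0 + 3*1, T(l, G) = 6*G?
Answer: 242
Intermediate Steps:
z(L) = 3 (z(L) = 0 + 3 = 3)
z(b)*83 + E(-7, T(-4, 5)) = 3*83 - 7 = 249 - 7 = 242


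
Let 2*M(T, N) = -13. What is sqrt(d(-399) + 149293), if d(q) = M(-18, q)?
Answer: sqrt(597146)/2 ≈ 386.38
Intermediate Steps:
M(T, N) = -13/2 (M(T, N) = (1/2)*(-13) = -13/2)
d(q) = -13/2
sqrt(d(-399) + 149293) = sqrt(-13/2 + 149293) = sqrt(298573/2) = sqrt(597146)/2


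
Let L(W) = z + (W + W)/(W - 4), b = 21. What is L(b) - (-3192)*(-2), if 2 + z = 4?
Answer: -108452/17 ≈ -6379.5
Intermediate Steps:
z = 2 (z = -2 + 4 = 2)
L(W) = 2 + 2*W/(-4 + W) (L(W) = 2 + (W + W)/(W - 4) = 2 + (2*W)/(-4 + W) = 2 + 2*W/(-4 + W))
L(b) - (-3192)*(-2) = 4*(-2 + 21)/(-4 + 21) - (-3192)*(-2) = 4*19/17 - 456*14 = 4*(1/17)*19 - 6384 = 76/17 - 6384 = -108452/17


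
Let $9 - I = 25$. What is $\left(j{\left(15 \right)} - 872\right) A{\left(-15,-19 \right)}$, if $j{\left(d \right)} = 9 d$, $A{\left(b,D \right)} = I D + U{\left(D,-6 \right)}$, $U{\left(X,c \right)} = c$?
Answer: $-219626$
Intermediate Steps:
$I = -16$ ($I = 9 - 25 = -16$)
$A{\left(b,D \right)} = -6 - 16 D$ ($A{\left(b,D \right)} = - 16 D - 6 = -6 - 16 D$)
$\left(j{\left(15 \right)} - 872\right) A{\left(-15,-19 \right)} = \left(9 \cdot 15 - 872\right) \left(-6 - -304\right) = \left(135 - 872\right) \left(-6 + 304\right) = \left(-737\right) 298 = -219626$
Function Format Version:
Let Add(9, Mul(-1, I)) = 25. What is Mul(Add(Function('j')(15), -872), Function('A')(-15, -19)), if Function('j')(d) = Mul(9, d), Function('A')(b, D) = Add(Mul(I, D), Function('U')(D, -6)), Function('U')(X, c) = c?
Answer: -219626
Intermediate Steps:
I = -16 (I = Add(9, Mul(-1, 25)) = Add(9, -25) = -16)
Function('A')(b, D) = Add(-6, Mul(-16, D)) (Function('A')(b, D) = Add(Mul(-16, D), -6) = Add(-6, Mul(-16, D)))
Mul(Add(Function('j')(15), -872), Function('A')(-15, -19)) = Mul(Add(Mul(9, 15), -872), Add(-6, Mul(-16, -19))) = Mul(Add(135, -872), Add(-6, 304)) = Mul(-737, 298) = -219626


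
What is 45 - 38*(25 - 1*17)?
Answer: -259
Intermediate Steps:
45 - 38*(25 - 1*17) = 45 - 38*(25 - 17) = 45 - 38*8 = 45 - 304 = -259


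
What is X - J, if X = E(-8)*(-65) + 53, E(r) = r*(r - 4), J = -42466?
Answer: 36279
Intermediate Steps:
E(r) = r*(-4 + r)
X = -6187 (X = -8*(-4 - 8)*(-65) + 53 = -8*(-12)*(-65) + 53 = 96*(-65) + 53 = -6240 + 53 = -6187)
X - J = -6187 - 1*(-42466) = -6187 + 42466 = 36279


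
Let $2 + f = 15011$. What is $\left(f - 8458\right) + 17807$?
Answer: $24358$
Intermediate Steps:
$f = 15009$ ($f = -2 + 15011 = 15009$)
$\left(f - 8458\right) + 17807 = \left(15009 - 8458\right) + 17807 = 6551 + 17807 = 24358$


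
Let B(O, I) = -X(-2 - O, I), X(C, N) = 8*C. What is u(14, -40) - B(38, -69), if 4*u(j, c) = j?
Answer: -633/2 ≈ -316.50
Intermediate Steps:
u(j, c) = j/4
B(O, I) = 16 + 8*O (B(O, I) = -8*(-2 - O) = -(-16 - 8*O) = 16 + 8*O)
u(14, -40) - B(38, -69) = (¼)*14 - (16 + 8*38) = 7/2 - (16 + 304) = 7/2 - 1*320 = 7/2 - 320 = -633/2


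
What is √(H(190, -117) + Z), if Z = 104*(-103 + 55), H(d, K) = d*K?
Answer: I*√27222 ≈ 164.99*I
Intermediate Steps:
H(d, K) = K*d
Z = -4992 (Z = 104*(-48) = -4992)
√(H(190, -117) + Z) = √(-117*190 - 4992) = √(-22230 - 4992) = √(-27222) = I*√27222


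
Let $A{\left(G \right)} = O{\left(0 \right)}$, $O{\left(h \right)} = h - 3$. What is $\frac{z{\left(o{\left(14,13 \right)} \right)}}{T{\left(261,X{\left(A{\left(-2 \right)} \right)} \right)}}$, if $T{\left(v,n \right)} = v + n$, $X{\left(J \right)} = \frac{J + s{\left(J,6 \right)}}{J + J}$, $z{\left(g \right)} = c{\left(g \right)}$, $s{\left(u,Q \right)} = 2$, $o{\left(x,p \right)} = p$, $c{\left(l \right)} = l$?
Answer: $\frac{78}{1567} \approx 0.049777$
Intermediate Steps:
$O{\left(h \right)} = -3 + h$
$A{\left(G \right)} = -3$ ($A{\left(G \right)} = -3 + 0 = -3$)
$z{\left(g \right)} = g$
$X{\left(J \right)} = \frac{2 + J}{2 J}$ ($X{\left(J \right)} = \frac{J + 2}{J + J} = \frac{2 + J}{2 J}$)
$T{\left(v,n \right)} = n + v$
$\frac{z{\left(o{\left(14,13 \right)} \right)}}{T{\left(261,X{\left(A{\left(-2 \right)} \right)} \right)}} = \frac{13}{\frac{2 - 3}{2 \left(-3\right)} + 261} = \frac{13}{\frac{1}{2} \left(- \frac{1}{3}\right) \left(-1\right) + 261} = \frac{13}{\frac{1}{6} + 261} = \frac{13}{\frac{1567}{6}} = 13 \cdot \frac{6}{1567} = \frac{78}{1567}$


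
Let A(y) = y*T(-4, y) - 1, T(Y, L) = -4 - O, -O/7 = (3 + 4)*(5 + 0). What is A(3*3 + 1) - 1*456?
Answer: 1953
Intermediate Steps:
O = -245 (O = -7*(3 + 4)*(5 + 0) = -49*5 = -7*35 = -245)
T(Y, L) = 241 (T(Y, L) = -4 - 1*(-245) = -4 + 245 = 241)
A(y) = -1 + 241*y (A(y) = y*241 - 1 = 241*y - 1 = -1 + 241*y)
A(3*3 + 1) - 1*456 = (-1 + 241*(3*3 + 1)) - 1*456 = (-1 + 241*(9 + 1)) - 456 = (-1 + 241*10) - 456 = (-1 + 2410) - 456 = 2409 - 456 = 1953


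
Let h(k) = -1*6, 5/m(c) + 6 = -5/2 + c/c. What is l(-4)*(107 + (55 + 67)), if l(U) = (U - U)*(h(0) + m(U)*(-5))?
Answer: 0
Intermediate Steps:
m(c) = -2/3 (m(c) = 5/(-6 + (-5/2 + c/c)) = 5/(-6 + (-5*1/2 + 1)) = 5/(-6 + (-5/2 + 1)) = 5/(-6 - 3/2) = 5/(-15/2) = 5*(-2/15) = -2/3)
h(k) = -6
l(U) = 0 (l(U) = (U - U)*(-6 - 2/3*(-5)) = 0*(-6 + 10/3) = 0*(-8/3) = 0)
l(-4)*(107 + (55 + 67)) = 0*(107 + (55 + 67)) = 0*(107 + 122) = 0*229 = 0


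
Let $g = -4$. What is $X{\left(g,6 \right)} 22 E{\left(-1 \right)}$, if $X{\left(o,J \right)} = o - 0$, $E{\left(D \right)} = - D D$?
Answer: $88$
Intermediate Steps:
$E{\left(D \right)} = - D^{2}$
$X{\left(o,J \right)} = o$ ($X{\left(o,J \right)} = o + 0 = o$)
$X{\left(g,6 \right)} 22 E{\left(-1 \right)} = \left(-4\right) 22 \left(- \left(-1\right)^{2}\right) = - 88 \left(\left(-1\right) 1\right) = \left(-88\right) \left(-1\right) = 88$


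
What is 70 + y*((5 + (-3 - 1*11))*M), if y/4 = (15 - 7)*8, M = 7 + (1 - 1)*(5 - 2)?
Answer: -16058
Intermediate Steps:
M = 7 (M = 7 + 0*3 = 7 + 0 = 7)
y = 256 (y = 4*((15 - 7)*8) = 4*(8*8) = 4*64 = 256)
70 + y*((5 + (-3 - 1*11))*M) = 70 + 256*((5 + (-3 - 1*11))*7) = 70 + 256*((5 + (-3 - 11))*7) = 70 + 256*((5 - 14)*7) = 70 + 256*(-9*7) = 70 + 256*(-63) = 70 - 16128 = -16058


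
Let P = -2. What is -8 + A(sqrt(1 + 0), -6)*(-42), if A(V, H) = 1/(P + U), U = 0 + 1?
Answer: 34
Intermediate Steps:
U = 1
A(V, H) = -1 (A(V, H) = 1/(-2 + 1) = 1/(-1) = -1)
-8 + A(sqrt(1 + 0), -6)*(-42) = -8 - 1*(-42) = -8 + 42 = 34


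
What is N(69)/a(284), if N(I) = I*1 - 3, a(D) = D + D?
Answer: 33/284 ≈ 0.11620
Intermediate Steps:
a(D) = 2*D
N(I) = -3 + I (N(I) = I - 3 = -3 + I)
N(69)/a(284) = (-3 + 69)/((2*284)) = 66/568 = 66*(1/568) = 33/284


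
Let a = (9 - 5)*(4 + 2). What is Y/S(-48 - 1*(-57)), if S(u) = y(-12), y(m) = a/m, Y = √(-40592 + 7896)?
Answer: -I*√8174 ≈ -90.41*I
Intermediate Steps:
a = 24 (a = 4*6 = 24)
Y = 2*I*√8174 (Y = √(-32696) = 2*I*√8174 ≈ 180.82*I)
y(m) = 24/m
S(u) = -2 (S(u) = 24/(-12) = 24*(-1/12) = -2)
Y/S(-48 - 1*(-57)) = (2*I*√8174)/(-2) = (2*I*√8174)*(-½) = -I*√8174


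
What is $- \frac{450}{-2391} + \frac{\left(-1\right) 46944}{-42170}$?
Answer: $\frac{21869934}{16804745} \approx 1.3014$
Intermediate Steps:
$- \frac{450}{-2391} + \frac{\left(-1\right) 46944}{-42170} = \left(-450\right) \left(- \frac{1}{2391}\right) - - \frac{23472}{21085} = \frac{150}{797} + \frac{23472}{21085} = \frac{21869934}{16804745}$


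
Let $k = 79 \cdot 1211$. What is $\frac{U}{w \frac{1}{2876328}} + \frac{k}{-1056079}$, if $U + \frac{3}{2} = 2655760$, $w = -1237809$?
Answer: $- \frac{2689070247642108491}{435741363637} \approx -6.1713 \cdot 10^{6}$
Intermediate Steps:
$k = 95669$
$U = \frac{5311517}{2}$ ($U = - \frac{3}{2} + 2655760 = \frac{5311517}{2} \approx 2.6558 \cdot 10^{6}$)
$\frac{U}{w \frac{1}{2876328}} + \frac{k}{-1056079} = \frac{5311517}{2 \left(- \frac{1237809}{2876328}\right)} + \frac{95669}{-1056079} = \frac{5311517}{2 \left(\left(-1237809\right) \frac{1}{2876328}\right)} + 95669 \left(- \frac{1}{1056079}\right) = \frac{5311517}{2 \left(- \frac{412603}{958776}\right)} - \frac{95669}{1056079} = \frac{5311517}{2} \left(- \frac{958776}{412603}\right) - \frac{95669}{1056079} = - \frac{2546277511596}{412603} - \frac{95669}{1056079} = - \frac{2689070247642108491}{435741363637}$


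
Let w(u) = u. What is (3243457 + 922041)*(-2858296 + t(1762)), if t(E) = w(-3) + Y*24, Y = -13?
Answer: -11907538403278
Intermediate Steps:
t(E) = -315 (t(E) = -3 - 13*24 = -3 - 312 = -315)
(3243457 + 922041)*(-2858296 + t(1762)) = (3243457 + 922041)*(-2858296 - 315) = 4165498*(-2858611) = -11907538403278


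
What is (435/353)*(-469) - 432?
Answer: -356511/353 ≈ -1009.9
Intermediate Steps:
(435/353)*(-469) - 432 = -204015/353 - 432 = -356511/353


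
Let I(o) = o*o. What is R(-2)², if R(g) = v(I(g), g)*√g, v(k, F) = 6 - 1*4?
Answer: -8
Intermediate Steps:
I(o) = o²
v(k, F) = 2 (v(k, F) = 6 - 4 = 2)
R(g) = 2*√g
R(-2)² = (2*√(-2))² = (2*(I*√2))² = (2*I*√2)² = -8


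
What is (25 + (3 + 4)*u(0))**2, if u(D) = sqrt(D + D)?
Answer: 625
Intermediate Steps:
u(D) = sqrt(2)*sqrt(D) (u(D) = sqrt(2*D) = sqrt(2)*sqrt(D))
(25 + (3 + 4)*u(0))**2 = (25 + (3 + 4)*(sqrt(2)*sqrt(0)))**2 = (25 + 7*(sqrt(2)*0))**2 = (25 + 7*0)**2 = (25 + 0)**2 = 25**2 = 625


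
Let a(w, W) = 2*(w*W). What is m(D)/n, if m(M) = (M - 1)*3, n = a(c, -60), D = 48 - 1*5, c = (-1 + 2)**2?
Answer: -21/20 ≈ -1.0500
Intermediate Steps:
c = 1 (c = 1**2 = 1)
a(w, W) = 2*W*w (a(w, W) = 2*(W*w) = 2*W*w)
D = 43 (D = 48 - 5 = 43)
n = -120 (n = 2*(-60)*1 = -120)
m(M) = -3 + 3*M (m(M) = (-1 + M)*3 = -3 + 3*M)
m(D)/n = (-3 + 3*43)/(-120) = (-3 + 129)*(-1/120) = 126*(-1/120) = -21/20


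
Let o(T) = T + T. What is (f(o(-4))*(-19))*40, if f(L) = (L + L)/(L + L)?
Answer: -760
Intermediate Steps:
o(T) = 2*T
f(L) = 1 (f(L) = (2*L)/((2*L)) = (2*L)*(1/(2*L)) = 1)
(f(o(-4))*(-19))*40 = (1*(-19))*40 = -19*40 = -760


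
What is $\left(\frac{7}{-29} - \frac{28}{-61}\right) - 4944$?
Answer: $- \frac{8745551}{1769} \approx -4943.8$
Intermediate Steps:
$\left(\frac{7}{-29} - \frac{28}{-61}\right) - 4944 = \left(7 \left(- \frac{1}{29}\right) - - \frac{28}{61}\right) - 4944 = \left(- \frac{7}{29} + \frac{28}{61}\right) - 4944 = \frac{385}{1769} - 4944 = - \frac{8745551}{1769}$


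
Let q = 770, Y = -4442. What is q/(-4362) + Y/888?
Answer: -1671647/322788 ≈ -5.1788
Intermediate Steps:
q/(-4362) + Y/888 = 770/(-4362) - 4442/888 = 770*(-1/4362) - 4442*1/888 = -385/2181 - 2221/444 = -1671647/322788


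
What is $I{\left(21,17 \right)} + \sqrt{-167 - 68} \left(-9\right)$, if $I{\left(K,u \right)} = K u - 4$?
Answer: $353 - 9 i \sqrt{235} \approx 353.0 - 137.97 i$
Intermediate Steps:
$I{\left(K,u \right)} = -4 + K u$
$I{\left(21,17 \right)} + \sqrt{-167 - 68} \left(-9\right) = \left(-4 + 21 \cdot 17\right) + \sqrt{-167 - 68} \left(-9\right) = \left(-4 + 357\right) + \sqrt{-235} \left(-9\right) = 353 + i \sqrt{235} \left(-9\right) = 353 - 9 i \sqrt{235}$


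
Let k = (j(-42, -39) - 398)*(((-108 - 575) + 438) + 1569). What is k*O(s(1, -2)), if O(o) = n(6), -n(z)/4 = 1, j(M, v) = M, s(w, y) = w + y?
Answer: 2330240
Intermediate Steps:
n(z) = -4 (n(z) = -4*1 = -4)
O(o) = -4
k = -582560 (k = (-42 - 398)*(((-108 - 575) + 438) + 1569) = -440*((-683 + 438) + 1569) = -440*(-245 + 1569) = -440*1324 = -582560)
k*O(s(1, -2)) = -582560*(-4) = 2330240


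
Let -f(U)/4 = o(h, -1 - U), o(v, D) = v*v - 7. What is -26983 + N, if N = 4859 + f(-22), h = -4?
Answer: -22160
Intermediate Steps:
o(v, D) = -7 + v² (o(v, D) = v² - 7 = -7 + v²)
f(U) = -36 (f(U) = -4*(-7 + (-4)²) = -4*(-7 + 16) = -4*9 = -36)
N = 4823 (N = 4859 - 36 = 4823)
-26983 + N = -26983 + 4823 = -22160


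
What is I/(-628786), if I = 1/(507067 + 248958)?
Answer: -1/475377935650 ≈ -2.1036e-12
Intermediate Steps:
I = 1/756025 ≈ 1.3227e-6
I/(-628786) = (1/756025)/(-628786) = (1/756025)*(-1/628786) = -1/475377935650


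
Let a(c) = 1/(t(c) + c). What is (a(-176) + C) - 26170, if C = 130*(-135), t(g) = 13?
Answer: -7126361/163 ≈ -43720.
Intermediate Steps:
C = -17550
a(c) = 1/(13 + c)
(a(-176) + C) - 26170 = (1/(13 - 176) - 17550) - 26170 = (1/(-163) - 17550) - 26170 = (-1/163 - 17550) - 26170 = -2860651/163 - 26170 = -7126361/163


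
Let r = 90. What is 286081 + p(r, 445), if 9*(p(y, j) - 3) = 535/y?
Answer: 46345715/162 ≈ 2.8608e+5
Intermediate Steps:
p(y, j) = 3 + 535/(9*y) (p(y, j) = 3 + (535/y)/9 = 3 + 535/(9*y))
286081 + p(r, 445) = 286081 + (3 + (535/9)/90) = 286081 + (3 + (535/9)*(1/90)) = 286081 + (3 + 107/162) = 286081 + 593/162 = 46345715/162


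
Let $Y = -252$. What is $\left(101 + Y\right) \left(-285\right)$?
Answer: $43035$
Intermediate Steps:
$\left(101 + Y\right) \left(-285\right) = \left(101 - 252\right) \left(-285\right) = \left(-151\right) \left(-285\right) = 43035$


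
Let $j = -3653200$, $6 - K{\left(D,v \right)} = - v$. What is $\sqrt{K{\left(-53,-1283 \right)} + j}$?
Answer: $81 i \sqrt{557} \approx 1911.7 i$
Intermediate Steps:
$K{\left(D,v \right)} = 6 + v$ ($K{\left(D,v \right)} = 6 - - v = 6 + v$)
$\sqrt{K{\left(-53,-1283 \right)} + j} = \sqrt{\left(6 - 1283\right) - 3653200} = \sqrt{-1277 - 3653200} = \sqrt{-3654477} = 81 i \sqrt{557}$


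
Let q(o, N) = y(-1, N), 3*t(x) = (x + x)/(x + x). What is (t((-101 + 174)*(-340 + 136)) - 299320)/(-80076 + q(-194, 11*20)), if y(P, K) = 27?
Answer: 897959/240147 ≈ 3.7392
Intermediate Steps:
t(x) = ⅓ (t(x) = ((x + x)/(x + x))/3 = ((2*x)/((2*x)))/3 = ((2*x)*(1/(2*x)))/3 = (⅓)*1 = ⅓)
q(o, N) = 27
(t((-101 + 174)*(-340 + 136)) - 299320)/(-80076 + q(-194, 11*20)) = (⅓ - 299320)/(-80076 + 27) = -897959/3/(-80049) = -897959/3*(-1/80049) = 897959/240147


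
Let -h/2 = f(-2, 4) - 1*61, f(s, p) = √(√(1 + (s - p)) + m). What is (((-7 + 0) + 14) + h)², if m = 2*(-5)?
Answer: (129 - 2*√(-10 + I*√5))² ≈ 16420.0 - 1632.8*I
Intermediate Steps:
m = -10
f(s, p) = √(-10 + √(1 + s - p)) (f(s, p) = √(√(1 + (s - p)) - 10) = √(√(1 + s - p) - 10) = √(-10 + √(1 + s - p)))
h = 122 - 2*√(-10 + I*√5) (h = -2*(√(-10 + √(1 - 2 - 1*4)) - 1*61) = -2*(√(-10 + √(1 - 2 - 4)) - 61) = -2*(√(-10 + √(-5)) - 61) = -2*(√(-10 + I*√5) - 61) = -2*(-61 + √(-10 + I*√5)) = 122 - 2*√(-10 + I*√5) ≈ 121.3 - 6.3635*I)
(((-7 + 0) + 14) + h)² = (((-7 + 0) + 14) + (122 - 2*√(-10 + I*√5)))² = ((-7 + 14) + (122 - 2*√(-10 + I*√5)))² = (7 + (122 - 2*√(-10 + I*√5)))² = (129 - 2*√(-10 + I*√5))²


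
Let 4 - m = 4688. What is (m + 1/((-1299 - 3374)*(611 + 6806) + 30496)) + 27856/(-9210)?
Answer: -149485347828013/31893442545 ≈ -4687.0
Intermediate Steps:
m = -4684 (m = 4 - 1*4688 = 4 - 4688 = -4684)
(m + 1/((-1299 - 3374)*(611 + 6806) + 30496)) + 27856/(-9210) = (-4684 + 1/((-1299 - 3374)*(611 + 6806) + 30496)) + 27856/(-9210) = (-4684 + 1/(-4673*7417 + 30496)) + 27856*(-1/9210) = (-4684 + 1/(-34659641 + 30496)) - 13928/4605 = (-4684 + 1/(-34629145)) - 13928/4605 = (-4684 - 1/34629145) - 13928/4605 = -162202915181/34629145 - 13928/4605 = -149485347828013/31893442545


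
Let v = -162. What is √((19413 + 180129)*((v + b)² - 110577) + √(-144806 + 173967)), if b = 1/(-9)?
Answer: √(-1362483950352 + 891*√241)/9 ≈ 1.297e+5*I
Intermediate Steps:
b = -⅑ ≈ -0.11111
√((19413 + 180129)*((v + b)² - 110577) + √(-144806 + 173967)) = √((19413 + 180129)*((-162 - ⅑)² - 110577) + √(-144806 + 173967)) = √(199542*((-1459/9)² - 110577) + √29161) = √(199542*(2128681/81 - 110577) + 11*√241) = √(199542*(-6828056/81) + 11*√241) = √(-454161316784/27 + 11*√241)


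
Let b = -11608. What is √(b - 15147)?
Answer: I*√26755 ≈ 163.57*I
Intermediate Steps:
√(b - 15147) = √(-11608 - 15147) = √(-26755) = I*√26755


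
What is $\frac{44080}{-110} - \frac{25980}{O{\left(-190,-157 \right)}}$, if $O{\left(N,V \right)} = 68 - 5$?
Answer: $- \frac{187828}{231} \approx -813.11$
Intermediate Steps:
$O{\left(N,V \right)} = 63$ ($O{\left(N,V \right)} = 68 - 5 = 63$)
$\frac{44080}{-110} - \frac{25980}{O{\left(-190,-157 \right)}} = \frac{44080}{-110} - \frac{25980}{63} = 44080 \left(- \frac{1}{110}\right) - \frac{8660}{21} = - \frac{4408}{11} - \frac{8660}{21} = - \frac{187828}{231}$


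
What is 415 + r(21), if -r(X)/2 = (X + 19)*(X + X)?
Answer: -2945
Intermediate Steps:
r(X) = -4*X*(19 + X) (r(X) = -2*(X + 19)*(X + X) = -2*(19 + X)*2*X = -4*X*(19 + X))
415 + r(21) = 415 - 4*21*(19 + 21) = 415 - 4*21*40 = 415 - 3360 = -2945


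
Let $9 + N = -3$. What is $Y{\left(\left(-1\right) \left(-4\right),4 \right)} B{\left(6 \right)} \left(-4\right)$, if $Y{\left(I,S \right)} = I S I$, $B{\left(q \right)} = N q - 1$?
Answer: $18688$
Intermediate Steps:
$N = -12$ ($N = -9 - 3 = -12$)
$B{\left(q \right)} = -1 - 12 q$ ($B{\left(q \right)} = - 12 q - 1 = -1 - 12 q$)
$Y{\left(I,S \right)} = S I^{2}$
$Y{\left(\left(-1\right) \left(-4\right),4 \right)} B{\left(6 \right)} \left(-4\right) = 4 \left(\left(-1\right) \left(-4\right)\right)^{2} \left(-1 - 72\right) \left(-4\right) = 4 \cdot 4^{2} \left(-1 - 72\right) \left(-4\right) = 4 \cdot 16 \left(-73\right) \left(-4\right) = 64 \left(-73\right) \left(-4\right) = \left(-4672\right) \left(-4\right) = 18688$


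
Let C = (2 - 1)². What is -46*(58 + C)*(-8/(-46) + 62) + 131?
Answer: -168609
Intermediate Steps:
C = 1 (C = 1² = 1)
-46*(58 + C)*(-8/(-46) + 62) + 131 = -46*(58 + 1)*(-8/(-46) + 62) + 131 = -2714*(-8*(-1/46) + 62) + 131 = -2714*(4/23 + 62) + 131 = -2714*1430/23 + 131 = -46*84370/23 + 131 = -168740 + 131 = -168609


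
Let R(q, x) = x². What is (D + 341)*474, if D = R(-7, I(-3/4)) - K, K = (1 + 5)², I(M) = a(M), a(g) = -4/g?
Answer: 474158/3 ≈ 1.5805e+5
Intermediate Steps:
I(M) = -4/M
K = 36 (K = 6² = 36)
D = -68/9 (D = (-4/((-3/4)))² - 1*36 = (-4/((-3*¼)))² - 36 = (-4/(-¾))² - 36 = (-4*(-4/3))² - 36 = (16/3)² - 36 = 256/9 - 36 = -68/9 ≈ -7.5556)
(D + 341)*474 = (-68/9 + 341)*474 = (3001/9)*474 = 474158/3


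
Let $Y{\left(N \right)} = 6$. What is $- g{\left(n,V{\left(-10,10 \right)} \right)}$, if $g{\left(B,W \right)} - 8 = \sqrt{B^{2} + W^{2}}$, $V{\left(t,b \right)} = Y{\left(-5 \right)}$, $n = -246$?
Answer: $-8 - 174 \sqrt{2} \approx -254.07$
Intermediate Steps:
$V{\left(t,b \right)} = 6$
$g{\left(B,W \right)} = 8 + \sqrt{B^{2} + W^{2}}$
$- g{\left(n,V{\left(-10,10 \right)} \right)} = - (8 + \sqrt{\left(-246\right)^{2} + 6^{2}}) = - (8 + \sqrt{60516 + 36}) = - (8 + \sqrt{60552}) = - (8 + 174 \sqrt{2}) = -8 - 174 \sqrt{2}$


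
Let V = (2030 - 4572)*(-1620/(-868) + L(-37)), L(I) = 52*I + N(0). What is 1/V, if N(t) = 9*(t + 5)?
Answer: 7/33401716 ≈ 2.0957e-7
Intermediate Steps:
N(t) = 45 + 9*t (N(t) = 9*(5 + t) = 45 + 9*t)
L(I) = 45 + 52*I (L(I) = 52*I + (45 + 9*0) = 52*I + (45 + 0) = 52*I + 45 = 45 + 52*I)
V = 33401716/7 (V = (2030 - 4572)*(-1620/(-868) + (45 + 52*(-37))) = -2542*(-1620*(-1/868) + (45 - 1924)) = -2542*(405/217 - 1879) = -2542*(-407338/217) = 33401716/7 ≈ 4.7717e+6)
1/V = 1/(33401716/7) = 7/33401716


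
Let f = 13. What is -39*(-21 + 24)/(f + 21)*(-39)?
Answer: 4563/34 ≈ 134.21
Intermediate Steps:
-39*(-21 + 24)/(f + 21)*(-39) = -39*(-21 + 24)/(13 + 21)*(-39) = -117/34*(-39) = 4563/34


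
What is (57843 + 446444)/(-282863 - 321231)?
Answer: -504287/604094 ≈ -0.83478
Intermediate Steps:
(57843 + 446444)/(-282863 - 321231) = 504287/(-604094) = 504287*(-1/604094) = -504287/604094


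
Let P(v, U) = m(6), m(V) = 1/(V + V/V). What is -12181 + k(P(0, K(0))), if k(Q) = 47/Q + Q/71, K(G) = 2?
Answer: -5890443/497 ≈ -11852.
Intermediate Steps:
m(V) = 1/(1 + V) (m(V) = 1/(V + 1) = 1/(1 + V))
P(v, U) = ⅐ (P(v, U) = 1/(1 + 6) = 1/7 = ⅐)
k(Q) = 47/Q + Q/71 (k(Q) = 47/Q + Q*(1/71) = 47/Q + Q/71)
-12181 + k(P(0, K(0))) = -12181 + (47/(⅐) + (1/71)*(⅐)) = -12181 + (47*7 + 1/497) = -12181 + (329 + 1/497) = -12181 + 163514/497 = -5890443/497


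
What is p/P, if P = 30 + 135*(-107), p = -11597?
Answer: 11597/14415 ≈ 0.80451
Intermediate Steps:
P = -14415 (P = 30 - 14445 = -14415)
p/P = -11597/(-14415) = -11597*(-1/14415) = 11597/14415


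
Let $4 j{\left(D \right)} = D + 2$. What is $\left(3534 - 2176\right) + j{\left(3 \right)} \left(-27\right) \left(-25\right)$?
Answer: $\frac{8807}{4} \approx 2201.8$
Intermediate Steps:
$j{\left(D \right)} = \frac{1}{2} + \frac{D}{4}$ ($j{\left(D \right)} = \frac{D + 2}{4} = \frac{2 + D}{4} = \frac{1}{2} + \frac{D}{4}$)
$\left(3534 - 2176\right) + j{\left(3 \right)} \left(-27\right) \left(-25\right) = \left(3534 - 2176\right) + \left(\frac{1}{2} + \frac{1}{4} \cdot 3\right) \left(-27\right) \left(-25\right) = 1358 + \left(\frac{1}{2} + \frac{3}{4}\right) \left(-27\right) \left(-25\right) = 1358 + \frac{5}{4} \left(-27\right) \left(-25\right) = 1358 - - \frac{3375}{4} = 1358 + \frac{3375}{4} = \frac{8807}{4}$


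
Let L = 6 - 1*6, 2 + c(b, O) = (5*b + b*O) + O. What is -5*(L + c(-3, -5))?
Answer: 35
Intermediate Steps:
c(b, O) = -2 + O + 5*b + O*b (c(b, O) = -2 + ((5*b + b*O) + O) = -2 + ((5*b + O*b) + O) = -2 + (O + 5*b + O*b) = -2 + O + 5*b + O*b)
L = 0 (L = 6 - 6 = 0)
-5*(L + c(-3, -5)) = -5*(0 + (-2 - 5 + 5*(-3) - 5*(-3))) = -5*(0 + (-2 - 5 - 15 + 15)) = -5*(0 - 7) = -5*(-7) = 35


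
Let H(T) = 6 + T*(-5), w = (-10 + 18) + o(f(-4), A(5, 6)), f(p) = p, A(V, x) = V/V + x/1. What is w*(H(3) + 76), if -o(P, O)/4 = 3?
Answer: -268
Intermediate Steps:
A(V, x) = 1 + x (A(V, x) = 1 + x*1 = 1 + x)
o(P, O) = -12 (o(P, O) = -4*3 = -12)
w = -4 (w = (-10 + 18) - 12 = 8 - 12 = -4)
H(T) = 6 - 5*T
w*(H(3) + 76) = -4*((6 - 5*3) + 76) = -4*((6 - 15) + 76) = -4*(-9 + 76) = -4*67 = -268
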